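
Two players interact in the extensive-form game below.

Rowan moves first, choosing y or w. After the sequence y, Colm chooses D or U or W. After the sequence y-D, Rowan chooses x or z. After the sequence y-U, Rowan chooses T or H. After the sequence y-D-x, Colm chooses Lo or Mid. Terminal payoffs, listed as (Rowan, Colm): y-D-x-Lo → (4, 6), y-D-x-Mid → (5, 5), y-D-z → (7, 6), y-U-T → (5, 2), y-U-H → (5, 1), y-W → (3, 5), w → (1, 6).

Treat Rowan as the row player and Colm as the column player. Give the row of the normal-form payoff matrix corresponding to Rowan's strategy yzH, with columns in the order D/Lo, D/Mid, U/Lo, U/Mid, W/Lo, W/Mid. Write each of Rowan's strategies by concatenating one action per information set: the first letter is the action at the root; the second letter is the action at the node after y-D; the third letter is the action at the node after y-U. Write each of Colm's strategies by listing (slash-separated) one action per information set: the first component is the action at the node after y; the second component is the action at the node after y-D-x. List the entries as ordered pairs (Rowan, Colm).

vs D/Lo: Rowan plays y → Colm plays D at [y] → Rowan plays z at [y-D] → (7, 6)
vs D/Mid: Rowan plays y → Colm plays D at [y] → Rowan plays z at [y-D] → (7, 6)
vs U/Lo: Rowan plays y → Colm plays U at [y] → Rowan plays H at [y-U] → (5, 1)
vs U/Mid: Rowan plays y → Colm plays U at [y] → Rowan plays H at [y-U] → (5, 1)
vs W/Lo: Rowan plays y → Colm plays W at [y] → (3, 5)
vs W/Mid: Rowan plays y → Colm plays W at [y] → (3, 5)

(7,6) (7,6) (5,1) (5,1) (3,5) (3,5)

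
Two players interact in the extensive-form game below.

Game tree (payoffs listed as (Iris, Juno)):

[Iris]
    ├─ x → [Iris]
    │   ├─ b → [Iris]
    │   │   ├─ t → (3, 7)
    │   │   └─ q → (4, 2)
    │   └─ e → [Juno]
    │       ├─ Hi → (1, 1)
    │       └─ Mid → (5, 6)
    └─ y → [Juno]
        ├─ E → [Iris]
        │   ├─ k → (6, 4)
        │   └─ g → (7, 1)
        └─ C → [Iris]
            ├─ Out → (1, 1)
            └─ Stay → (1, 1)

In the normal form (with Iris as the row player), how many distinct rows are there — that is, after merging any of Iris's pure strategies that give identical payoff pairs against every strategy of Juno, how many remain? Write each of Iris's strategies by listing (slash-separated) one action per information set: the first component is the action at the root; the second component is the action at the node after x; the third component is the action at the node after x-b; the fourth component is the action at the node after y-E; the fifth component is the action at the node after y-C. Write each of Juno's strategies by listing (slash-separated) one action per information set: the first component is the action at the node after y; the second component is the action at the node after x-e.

5

Iris has 32 pure strategies: x/b/t/k/Out, x/b/t/k/Stay, x/b/t/g/Out, x/b/t/g/Stay, x/b/q/k/Out, x/b/q/k/Stay, x/b/q/g/Out, x/b/q/g/Stay, x/e/t/k/Out, x/e/t/k/Stay, x/e/t/g/Out, x/e/t/g/Stay, x/e/q/k/Out, x/e/q/k/Stay, x/e/q/g/Out, x/e/q/g/Stay, y/b/t/k/Out, y/b/t/k/Stay, y/b/t/g/Out, y/b/t/g/Stay, y/b/q/k/Out, y/b/q/k/Stay, y/b/q/g/Out, y/b/q/g/Stay, y/e/t/k/Out, y/e/t/k/Stay, y/e/t/g/Out, y/e/t/g/Stay, y/e/q/k/Out, y/e/q/k/Stay, y/e/q/g/Out, y/e/q/g/Stay. Columns: E/Hi, E/Mid, C/Hi, C/Mid.
{x/b/t/k/Out, x/b/t/k/Stay, x/b/t/g/Out, x/b/t/g/Stay} → row (3,7) (3,7) (3,7) (3,7)
{x/b/q/k/Out, x/b/q/k/Stay, x/b/q/g/Out, x/b/q/g/Stay} → row (4,2) (4,2) (4,2) (4,2)
{x/e/t/k/Out, x/e/t/k/Stay, x/e/t/g/Out, x/e/t/g/Stay, x/e/q/k/Out, x/e/q/k/Stay, x/e/q/g/Out, x/e/q/g/Stay} → row (1,1) (5,6) (1,1) (5,6)
{y/b/t/k/Out, y/b/t/k/Stay, y/b/q/k/Out, y/b/q/k/Stay, y/e/t/k/Out, y/e/t/k/Stay, y/e/q/k/Out, y/e/q/k/Stay} → row (6,4) (6,4) (1,1) (1,1)
{y/b/t/g/Out, y/b/t/g/Stay, y/b/q/g/Out, y/b/q/g/Stay, y/e/t/g/Out, y/e/t/g/Stay, y/e/q/g/Out, y/e/q/g/Stay} → row (7,1) (7,1) (1,1) (1,1)
That's 5 distinct rows out of 32 strategies.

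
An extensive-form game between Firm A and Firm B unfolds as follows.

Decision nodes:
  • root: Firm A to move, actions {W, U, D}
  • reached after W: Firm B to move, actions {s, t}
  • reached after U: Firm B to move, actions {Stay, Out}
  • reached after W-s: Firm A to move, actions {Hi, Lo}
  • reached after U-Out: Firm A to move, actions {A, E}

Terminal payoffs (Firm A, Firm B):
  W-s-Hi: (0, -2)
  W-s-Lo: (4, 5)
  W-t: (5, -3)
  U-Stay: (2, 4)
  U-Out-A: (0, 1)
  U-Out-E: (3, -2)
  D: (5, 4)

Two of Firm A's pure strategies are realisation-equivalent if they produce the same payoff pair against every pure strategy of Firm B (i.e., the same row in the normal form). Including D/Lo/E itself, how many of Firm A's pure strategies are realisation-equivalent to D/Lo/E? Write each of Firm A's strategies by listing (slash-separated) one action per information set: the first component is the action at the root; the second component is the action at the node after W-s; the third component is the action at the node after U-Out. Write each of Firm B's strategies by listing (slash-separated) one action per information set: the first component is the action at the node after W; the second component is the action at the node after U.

Row for D/Lo/E (columns s/Stay, s/Out, t/Stay, t/Out): (5,4) (5,4) (5,4) (5,4).
Under D/Lo/E, Firm A's choice at the node after W-s and at the node after U-Out can never be reached regardless of what Firm B does, so varying those choices leaves every outcome unchanged.
Holding the reachable choices fixed and varying the unreachable ones freely already gives 2 × 2 = 4 equivalent strategies.
No other strategy reproduces this row, so those 4 are the full class: D/Hi/A, D/Hi/E, D/Lo/A, D/Lo/E.

4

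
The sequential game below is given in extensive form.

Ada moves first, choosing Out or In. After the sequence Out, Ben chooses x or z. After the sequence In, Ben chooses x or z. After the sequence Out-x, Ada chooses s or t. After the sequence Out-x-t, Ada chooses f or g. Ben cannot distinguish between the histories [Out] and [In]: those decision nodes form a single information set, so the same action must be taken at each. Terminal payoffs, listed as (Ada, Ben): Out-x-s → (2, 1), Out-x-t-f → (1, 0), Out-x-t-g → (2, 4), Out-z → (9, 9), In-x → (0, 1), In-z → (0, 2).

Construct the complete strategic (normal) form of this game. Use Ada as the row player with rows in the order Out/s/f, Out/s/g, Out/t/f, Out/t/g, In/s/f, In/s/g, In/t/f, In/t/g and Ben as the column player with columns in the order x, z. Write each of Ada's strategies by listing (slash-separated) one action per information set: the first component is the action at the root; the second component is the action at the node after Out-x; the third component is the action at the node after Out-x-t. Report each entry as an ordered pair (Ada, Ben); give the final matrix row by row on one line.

Out/s/f: (2,1) (9,9) | Out/s/g: (2,1) (9,9) | Out/t/f: (1,0) (9,9) | Out/t/g: (2,4) (9,9) | In/s/f: (0,1) (0,2) | In/s/g: (0,1) (0,2) | In/t/f: (0,1) (0,2) | In/t/g: (0,1) (0,2)

Row Out/s/f: x→(2,1), z→(9,9)
Row Out/s/g: x→(2,1), z→(9,9)
Row Out/t/f: x→(1,0), z→(9,9)
Row Out/t/g: x→(2,4), z→(9,9)
Row In/s/f: x→(0,1), z→(0,2)
Row In/s/g: x→(0,1), z→(0,2)
Row In/t/f: x→(0,1), z→(0,2)
Row In/t/g: x→(0,1), z→(0,2)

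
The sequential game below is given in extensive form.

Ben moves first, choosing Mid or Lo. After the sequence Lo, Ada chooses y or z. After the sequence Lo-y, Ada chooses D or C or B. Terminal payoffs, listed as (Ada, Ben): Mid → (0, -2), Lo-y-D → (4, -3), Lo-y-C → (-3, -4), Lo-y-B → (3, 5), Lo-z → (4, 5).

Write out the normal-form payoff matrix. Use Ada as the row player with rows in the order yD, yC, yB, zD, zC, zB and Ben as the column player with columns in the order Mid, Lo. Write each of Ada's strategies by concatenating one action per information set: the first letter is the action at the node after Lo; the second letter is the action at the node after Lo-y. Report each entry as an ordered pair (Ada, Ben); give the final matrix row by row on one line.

          Mid       Lo
  yD   (0,-2)   (4,-3)
  yC   (0,-2)  (-3,-4)
  yB   (0,-2)    (3,5)
  zD   (0,-2)    (4,5)
  zC   (0,-2)    (4,5)
  zB   (0,-2)    (4,5)

yD: (0,-2) (4,-3) | yC: (0,-2) (-3,-4) | yB: (0,-2) (3,5) | zD: (0,-2) (4,5) | zC: (0,-2) (4,5) | zB: (0,-2) (4,5)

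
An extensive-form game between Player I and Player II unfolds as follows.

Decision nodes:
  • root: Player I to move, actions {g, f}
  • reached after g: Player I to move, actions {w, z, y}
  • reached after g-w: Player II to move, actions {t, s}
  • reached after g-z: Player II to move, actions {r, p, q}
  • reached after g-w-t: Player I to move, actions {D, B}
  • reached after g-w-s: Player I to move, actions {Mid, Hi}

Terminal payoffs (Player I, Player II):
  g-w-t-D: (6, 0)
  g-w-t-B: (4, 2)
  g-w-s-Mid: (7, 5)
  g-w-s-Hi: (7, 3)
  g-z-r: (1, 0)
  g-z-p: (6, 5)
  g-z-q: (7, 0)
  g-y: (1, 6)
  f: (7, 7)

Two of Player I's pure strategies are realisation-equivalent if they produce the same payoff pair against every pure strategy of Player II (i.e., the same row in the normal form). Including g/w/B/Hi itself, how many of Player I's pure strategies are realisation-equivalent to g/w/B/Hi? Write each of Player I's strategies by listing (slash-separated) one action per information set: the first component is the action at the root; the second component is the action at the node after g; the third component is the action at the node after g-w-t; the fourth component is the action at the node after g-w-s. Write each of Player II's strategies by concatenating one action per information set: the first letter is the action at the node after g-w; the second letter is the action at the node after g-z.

Row for g/w/B/Hi (columns tr, tp, tq, sr, sp, sq): (4,2) (4,2) (4,2) (7,3) (7,3) (7,3).
Every one of Player I's information sets is on the play path for some reply by Player II when Player I follows g/w/B/Hi.
Changing the action at any of them therefore changes at least one column, so only g/w/B/Hi itself gives this row.

1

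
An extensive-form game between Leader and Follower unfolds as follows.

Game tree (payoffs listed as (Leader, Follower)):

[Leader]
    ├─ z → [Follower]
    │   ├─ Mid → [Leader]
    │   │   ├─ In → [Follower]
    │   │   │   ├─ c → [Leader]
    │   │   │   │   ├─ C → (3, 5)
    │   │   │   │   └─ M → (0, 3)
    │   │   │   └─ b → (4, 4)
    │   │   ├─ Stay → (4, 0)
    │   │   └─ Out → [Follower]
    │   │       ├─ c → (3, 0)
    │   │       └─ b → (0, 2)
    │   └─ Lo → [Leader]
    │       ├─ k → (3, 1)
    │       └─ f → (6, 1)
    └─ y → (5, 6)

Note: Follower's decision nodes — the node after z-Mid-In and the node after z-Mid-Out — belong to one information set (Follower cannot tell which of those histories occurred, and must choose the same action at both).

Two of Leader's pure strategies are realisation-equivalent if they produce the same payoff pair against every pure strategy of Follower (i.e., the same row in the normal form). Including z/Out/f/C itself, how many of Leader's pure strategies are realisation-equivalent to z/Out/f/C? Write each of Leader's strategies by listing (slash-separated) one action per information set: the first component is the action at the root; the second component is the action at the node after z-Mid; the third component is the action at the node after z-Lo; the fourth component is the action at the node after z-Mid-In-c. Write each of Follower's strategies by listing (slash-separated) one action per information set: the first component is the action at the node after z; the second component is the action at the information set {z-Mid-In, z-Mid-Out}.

2

Row for z/Out/f/C (columns Mid/c, Mid/b, Lo/c, Lo/b): (3,0) (0,2) (6,1) (6,1).
Under z/Out/f/C, Leader's choice at the node after z-Mid-In-c can never be reached regardless of what Follower does, so varying those choices leaves every outcome unchanged.
Holding the reachable choices fixed and varying the unreachable one freely already gives 2 equivalent strategies.
No other strategy reproduces this row, so those 2 are the full class: z/Out/f/C, z/Out/f/M.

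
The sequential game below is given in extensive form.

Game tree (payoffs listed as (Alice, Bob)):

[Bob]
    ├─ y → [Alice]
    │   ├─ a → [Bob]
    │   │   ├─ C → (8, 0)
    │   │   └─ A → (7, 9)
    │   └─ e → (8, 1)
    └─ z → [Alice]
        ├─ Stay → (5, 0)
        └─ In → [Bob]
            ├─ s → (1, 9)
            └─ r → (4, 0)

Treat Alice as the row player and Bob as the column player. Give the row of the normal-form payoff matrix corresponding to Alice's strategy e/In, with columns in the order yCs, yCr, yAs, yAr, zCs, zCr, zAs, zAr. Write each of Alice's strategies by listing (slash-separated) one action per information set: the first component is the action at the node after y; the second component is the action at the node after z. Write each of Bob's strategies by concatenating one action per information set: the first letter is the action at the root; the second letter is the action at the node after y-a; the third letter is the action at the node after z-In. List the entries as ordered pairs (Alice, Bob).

vs yCs: Bob plays y → Alice plays e at [y] → (8, 1)
vs yCr: Bob plays y → Alice plays e at [y] → (8, 1)
vs yAs: Bob plays y → Alice plays e at [y] → (8, 1)
vs yAr: Bob plays y → Alice plays e at [y] → (8, 1)
vs zCs: Bob plays z → Alice plays In at [z] → Bob plays s at [z-In] → (1, 9)
vs zCr: Bob plays z → Alice plays In at [z] → Bob plays r at [z-In] → (4, 0)
vs zAs: Bob plays z → Alice plays In at [z] → Bob plays s at [z-In] → (1, 9)
vs zAr: Bob plays z → Alice plays In at [z] → Bob plays r at [z-In] → (4, 0)

(8,1) (8,1) (8,1) (8,1) (1,9) (4,0) (1,9) (4,0)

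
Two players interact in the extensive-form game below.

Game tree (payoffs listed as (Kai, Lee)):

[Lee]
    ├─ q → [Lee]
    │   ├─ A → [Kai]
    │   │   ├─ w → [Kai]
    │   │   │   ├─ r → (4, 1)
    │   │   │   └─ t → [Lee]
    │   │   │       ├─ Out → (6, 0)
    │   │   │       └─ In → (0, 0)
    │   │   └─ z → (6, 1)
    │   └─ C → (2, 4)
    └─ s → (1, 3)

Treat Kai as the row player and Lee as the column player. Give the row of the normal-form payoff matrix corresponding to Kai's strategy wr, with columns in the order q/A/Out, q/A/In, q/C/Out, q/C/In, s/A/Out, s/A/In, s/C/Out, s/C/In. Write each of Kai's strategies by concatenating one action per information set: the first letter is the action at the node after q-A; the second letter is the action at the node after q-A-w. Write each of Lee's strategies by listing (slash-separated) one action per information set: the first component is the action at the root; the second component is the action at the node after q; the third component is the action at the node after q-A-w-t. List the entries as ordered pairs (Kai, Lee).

vs q/A/Out: Lee plays q → Lee plays A at [q] → Kai plays w at [q-A] → Kai plays r at [q-A-w] → (4, 1)
vs q/A/In: Lee plays q → Lee plays A at [q] → Kai plays w at [q-A] → Kai plays r at [q-A-w] → (4, 1)
vs q/C/Out: Lee plays q → Lee plays C at [q] → (2, 4)
vs q/C/In: Lee plays q → Lee plays C at [q] → (2, 4)
vs s/A/Out: Lee plays s → (1, 3)
vs s/A/In: Lee plays s → (1, 3)
vs s/C/Out: Lee plays s → (1, 3)
vs s/C/In: Lee plays s → (1, 3)

(4,1) (4,1) (2,4) (2,4) (1,3) (1,3) (1,3) (1,3)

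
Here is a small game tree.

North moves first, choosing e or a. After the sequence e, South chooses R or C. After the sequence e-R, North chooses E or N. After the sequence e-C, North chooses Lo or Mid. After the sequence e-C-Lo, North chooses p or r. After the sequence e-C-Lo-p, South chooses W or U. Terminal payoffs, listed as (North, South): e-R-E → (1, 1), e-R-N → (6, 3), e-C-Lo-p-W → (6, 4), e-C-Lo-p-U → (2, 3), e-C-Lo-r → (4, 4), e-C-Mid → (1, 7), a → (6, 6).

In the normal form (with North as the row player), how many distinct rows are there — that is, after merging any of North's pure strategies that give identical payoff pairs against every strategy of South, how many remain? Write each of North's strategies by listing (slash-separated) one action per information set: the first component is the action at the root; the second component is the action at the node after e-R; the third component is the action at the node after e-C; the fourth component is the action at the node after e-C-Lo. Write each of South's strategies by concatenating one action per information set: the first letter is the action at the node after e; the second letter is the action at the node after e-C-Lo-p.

7

North has 16 pure strategies: e/E/Lo/p, e/E/Lo/r, e/E/Mid/p, e/E/Mid/r, e/N/Lo/p, e/N/Lo/r, e/N/Mid/p, e/N/Mid/r, a/E/Lo/p, a/E/Lo/r, a/E/Mid/p, a/E/Mid/r, a/N/Lo/p, a/N/Lo/r, a/N/Mid/p, a/N/Mid/r. Columns: RW, RU, CW, CU.
{e/E/Lo/p} → row (1,1) (1,1) (6,4) (2,3)
{e/E/Lo/r} → row (1,1) (1,1) (4,4) (4,4)
{e/E/Mid/p, e/E/Mid/r} → row (1,1) (1,1) (1,7) (1,7)
{e/N/Lo/p} → row (6,3) (6,3) (6,4) (2,3)
{e/N/Lo/r} → row (6,3) (6,3) (4,4) (4,4)
{e/N/Mid/p, e/N/Mid/r} → row (6,3) (6,3) (1,7) (1,7)
{a/E/Lo/p, a/E/Lo/r, a/E/Mid/p, a/E/Mid/r, a/N/Lo/p, a/N/Lo/r, a/N/Mid/p, a/N/Mid/r} → row (6,6) (6,6) (6,6) (6,6)
That's 7 distinct rows out of 16 strategies.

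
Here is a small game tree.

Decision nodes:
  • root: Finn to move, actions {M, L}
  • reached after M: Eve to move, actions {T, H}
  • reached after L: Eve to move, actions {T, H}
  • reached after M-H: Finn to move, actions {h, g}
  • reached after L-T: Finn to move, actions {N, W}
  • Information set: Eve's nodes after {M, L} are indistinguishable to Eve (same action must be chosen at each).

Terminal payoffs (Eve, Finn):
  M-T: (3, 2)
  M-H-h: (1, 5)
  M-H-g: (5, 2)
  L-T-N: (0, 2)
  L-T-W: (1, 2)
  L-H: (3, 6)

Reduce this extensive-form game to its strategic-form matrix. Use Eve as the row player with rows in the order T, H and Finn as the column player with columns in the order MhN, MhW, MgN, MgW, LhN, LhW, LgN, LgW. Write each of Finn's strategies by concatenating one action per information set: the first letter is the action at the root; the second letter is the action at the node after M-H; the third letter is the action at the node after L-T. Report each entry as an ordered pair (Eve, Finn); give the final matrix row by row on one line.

          MhN      MhW      MgN      MgW      LhN      LhW      LgN      LgW
   T    (3,2)    (3,2)    (3,2)    (3,2)    (0,2)    (1,2)    (0,2)    (1,2)
   H    (1,5)    (1,5)    (5,2)    (5,2)    (3,6)    (3,6)    (3,6)    (3,6)

T: (3,2) (3,2) (3,2) (3,2) (0,2) (1,2) (0,2) (1,2) | H: (1,5) (1,5) (5,2) (5,2) (3,6) (3,6) (3,6) (3,6)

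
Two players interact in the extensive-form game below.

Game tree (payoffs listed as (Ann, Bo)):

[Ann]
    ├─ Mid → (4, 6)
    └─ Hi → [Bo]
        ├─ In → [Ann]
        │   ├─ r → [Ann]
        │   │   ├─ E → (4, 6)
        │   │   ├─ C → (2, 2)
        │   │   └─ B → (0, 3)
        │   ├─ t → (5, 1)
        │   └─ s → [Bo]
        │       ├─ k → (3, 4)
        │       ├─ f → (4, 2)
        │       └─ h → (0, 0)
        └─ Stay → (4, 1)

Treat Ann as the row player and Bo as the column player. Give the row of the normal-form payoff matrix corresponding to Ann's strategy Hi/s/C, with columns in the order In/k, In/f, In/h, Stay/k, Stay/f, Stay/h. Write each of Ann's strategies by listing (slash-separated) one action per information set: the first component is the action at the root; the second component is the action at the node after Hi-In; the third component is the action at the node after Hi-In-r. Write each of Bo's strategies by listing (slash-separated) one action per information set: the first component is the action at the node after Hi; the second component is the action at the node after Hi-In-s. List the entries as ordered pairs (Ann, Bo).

vs In/k: Ann plays Hi → Bo plays In at [Hi] → Ann plays s at [Hi-In] → Bo plays k at [Hi-In-s] → (3, 4)
vs In/f: Ann plays Hi → Bo plays In at [Hi] → Ann plays s at [Hi-In] → Bo plays f at [Hi-In-s] → (4, 2)
vs In/h: Ann plays Hi → Bo plays In at [Hi] → Ann plays s at [Hi-In] → Bo plays h at [Hi-In-s] → (0, 0)
vs Stay/k: Ann plays Hi → Bo plays Stay at [Hi] → (4, 1)
vs Stay/f: Ann plays Hi → Bo plays Stay at [Hi] → (4, 1)
vs Stay/h: Ann plays Hi → Bo plays Stay at [Hi] → (4, 1)

(3,4) (4,2) (0,0) (4,1) (4,1) (4,1)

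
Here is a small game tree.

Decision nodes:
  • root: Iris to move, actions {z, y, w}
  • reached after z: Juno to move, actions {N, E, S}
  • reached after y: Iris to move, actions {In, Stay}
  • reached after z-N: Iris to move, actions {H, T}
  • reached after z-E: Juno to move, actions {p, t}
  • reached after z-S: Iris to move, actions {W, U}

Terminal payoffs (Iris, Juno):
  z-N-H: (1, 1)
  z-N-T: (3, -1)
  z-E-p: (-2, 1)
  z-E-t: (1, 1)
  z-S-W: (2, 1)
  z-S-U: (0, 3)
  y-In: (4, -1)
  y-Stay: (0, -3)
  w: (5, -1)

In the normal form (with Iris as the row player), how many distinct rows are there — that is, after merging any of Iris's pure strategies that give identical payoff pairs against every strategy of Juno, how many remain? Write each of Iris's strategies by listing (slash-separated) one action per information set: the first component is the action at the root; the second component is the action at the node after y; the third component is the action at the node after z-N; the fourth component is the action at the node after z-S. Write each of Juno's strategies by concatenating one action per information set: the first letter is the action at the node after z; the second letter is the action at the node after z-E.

7

Iris has 24 pure strategies: z/In/H/W, z/In/H/U, z/In/T/W, z/In/T/U, z/Stay/H/W, z/Stay/H/U, z/Stay/T/W, z/Stay/T/U, y/In/H/W, y/In/H/U, y/In/T/W, y/In/T/U, y/Stay/H/W, y/Stay/H/U, y/Stay/T/W, y/Stay/T/U, w/In/H/W, w/In/H/U, w/In/T/W, w/In/T/U, w/Stay/H/W, w/Stay/H/U, w/Stay/T/W, w/Stay/T/U. Columns: Np, Nt, Ep, Et, Sp, St.
{z/In/H/W, z/Stay/H/W} → row (1,1) (1,1) (-2,1) (1,1) (2,1) (2,1)
{z/In/H/U, z/Stay/H/U} → row (1,1) (1,1) (-2,1) (1,1) (0,3) (0,3)
{z/In/T/W, z/Stay/T/W} → row (3,-1) (3,-1) (-2,1) (1,1) (2,1) (2,1)
{z/In/T/U, z/Stay/T/U} → row (3,-1) (3,-1) (-2,1) (1,1) (0,3) (0,3)
{y/In/H/W, y/In/H/U, y/In/T/W, y/In/T/U} → row (4,-1) (4,-1) (4,-1) (4,-1) (4,-1) (4,-1)
{y/Stay/H/W, y/Stay/H/U, y/Stay/T/W, y/Stay/T/U} → row (0,-3) (0,-3) (0,-3) (0,-3) (0,-3) (0,-3)
{w/In/H/W, w/In/H/U, w/In/T/W, w/In/T/U, w/Stay/H/W, w/Stay/H/U, w/Stay/T/W, w/Stay/T/U} → row (5,-1) (5,-1) (5,-1) (5,-1) (5,-1) (5,-1)
That's 7 distinct rows out of 24 strategies.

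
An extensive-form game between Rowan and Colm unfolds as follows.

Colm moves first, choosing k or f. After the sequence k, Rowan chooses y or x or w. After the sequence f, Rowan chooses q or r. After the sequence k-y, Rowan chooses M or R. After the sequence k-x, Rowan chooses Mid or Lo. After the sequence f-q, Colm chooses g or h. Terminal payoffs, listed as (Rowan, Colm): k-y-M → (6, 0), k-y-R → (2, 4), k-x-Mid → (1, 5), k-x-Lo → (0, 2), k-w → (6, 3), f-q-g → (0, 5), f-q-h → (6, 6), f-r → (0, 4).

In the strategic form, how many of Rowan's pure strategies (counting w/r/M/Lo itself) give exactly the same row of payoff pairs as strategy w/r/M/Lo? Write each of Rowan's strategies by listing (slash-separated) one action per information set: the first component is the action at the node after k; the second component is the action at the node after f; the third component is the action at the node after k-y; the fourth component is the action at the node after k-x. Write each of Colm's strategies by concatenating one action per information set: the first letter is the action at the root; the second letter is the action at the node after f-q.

4

Row for w/r/M/Lo (columns kg, kh, fg, fh): (6,3) (6,3) (0,4) (0,4).
Under w/r/M/Lo, Rowan's choice at the node after k-y and at the node after k-x can never be reached regardless of what Colm does, so varying those choices leaves every outcome unchanged.
Holding the reachable choices fixed and varying the unreachable ones freely already gives 2 × 2 = 4 equivalent strategies.
No other strategy reproduces this row, so those 4 are the full class: w/r/M/Mid, w/r/M/Lo, w/r/R/Mid, w/r/R/Lo.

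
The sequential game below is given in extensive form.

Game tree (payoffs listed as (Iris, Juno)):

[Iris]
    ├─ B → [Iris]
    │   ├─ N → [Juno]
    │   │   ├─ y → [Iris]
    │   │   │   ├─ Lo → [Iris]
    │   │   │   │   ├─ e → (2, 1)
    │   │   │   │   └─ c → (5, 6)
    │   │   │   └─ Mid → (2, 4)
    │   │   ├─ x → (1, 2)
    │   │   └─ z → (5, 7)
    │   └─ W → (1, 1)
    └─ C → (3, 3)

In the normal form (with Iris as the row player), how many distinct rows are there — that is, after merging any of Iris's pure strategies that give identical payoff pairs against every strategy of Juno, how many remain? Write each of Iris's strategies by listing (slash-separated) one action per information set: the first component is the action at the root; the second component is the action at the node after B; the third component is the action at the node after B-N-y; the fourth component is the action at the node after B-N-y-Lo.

Iris has 16 pure strategies: B/N/Lo/e, B/N/Lo/c, B/N/Mid/e, B/N/Mid/c, B/W/Lo/e, B/W/Lo/c, B/W/Mid/e, B/W/Mid/c, C/N/Lo/e, C/N/Lo/c, C/N/Mid/e, C/N/Mid/c, C/W/Lo/e, C/W/Lo/c, C/W/Mid/e, C/W/Mid/c. Columns: y, x, z.
{B/N/Lo/e} → row (2,1) (1,2) (5,7)
{B/N/Lo/c} → row (5,6) (1,2) (5,7)
{B/N/Mid/e, B/N/Mid/c} → row (2,4) (1,2) (5,7)
{B/W/Lo/e, B/W/Lo/c, B/W/Mid/e, B/W/Mid/c} → row (1,1) (1,1) (1,1)
{C/N/Lo/e, C/N/Lo/c, C/N/Mid/e, C/N/Mid/c, C/W/Lo/e, C/W/Lo/c, C/W/Mid/e, C/W/Mid/c} → row (3,3) (3,3) (3,3)
That's 5 distinct rows out of 16 strategies.

5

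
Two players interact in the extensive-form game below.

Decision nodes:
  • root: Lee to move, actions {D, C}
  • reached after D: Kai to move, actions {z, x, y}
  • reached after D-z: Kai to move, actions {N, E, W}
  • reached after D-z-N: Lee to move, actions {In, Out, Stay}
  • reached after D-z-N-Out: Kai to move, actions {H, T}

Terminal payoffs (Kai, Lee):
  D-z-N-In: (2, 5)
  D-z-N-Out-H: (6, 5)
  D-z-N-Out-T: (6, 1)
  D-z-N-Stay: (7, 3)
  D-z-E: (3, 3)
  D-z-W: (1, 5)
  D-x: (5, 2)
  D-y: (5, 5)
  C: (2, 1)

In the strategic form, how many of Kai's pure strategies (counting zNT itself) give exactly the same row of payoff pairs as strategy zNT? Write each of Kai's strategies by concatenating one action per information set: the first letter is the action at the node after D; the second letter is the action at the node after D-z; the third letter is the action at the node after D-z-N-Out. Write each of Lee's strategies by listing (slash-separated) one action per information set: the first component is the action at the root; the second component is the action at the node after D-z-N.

Row for zNT (columns D/In, D/Out, D/Stay, C/In, C/Out, C/Stay): (2,5) (6,1) (7,3) (2,1) (2,1) (2,1).
Every one of Kai's information sets is on the play path for some reply by Lee when Kai follows zNT.
Changing the action at any of them therefore changes at least one column, so only zNT itself gives this row.

1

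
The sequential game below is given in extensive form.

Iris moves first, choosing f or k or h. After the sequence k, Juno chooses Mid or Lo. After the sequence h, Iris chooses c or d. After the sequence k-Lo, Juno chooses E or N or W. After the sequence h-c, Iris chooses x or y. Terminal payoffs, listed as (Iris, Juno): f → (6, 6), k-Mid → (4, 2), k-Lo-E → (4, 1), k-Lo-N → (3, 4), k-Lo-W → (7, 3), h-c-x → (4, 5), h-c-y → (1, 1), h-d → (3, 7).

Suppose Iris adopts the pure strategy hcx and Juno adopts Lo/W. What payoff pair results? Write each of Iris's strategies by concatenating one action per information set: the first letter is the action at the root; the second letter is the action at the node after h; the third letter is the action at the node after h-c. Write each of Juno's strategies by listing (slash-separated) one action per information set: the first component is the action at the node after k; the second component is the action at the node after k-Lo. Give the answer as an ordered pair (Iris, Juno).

Trace the play path from the root:
  Iris plays h
  Iris plays c at [h]
  Iris plays x at [h-c]
→ terminal payoff (4, 5).
(Juno's choice at the node after k is never reached on this path, so it doesn't affect the outcome.)

(4, 5)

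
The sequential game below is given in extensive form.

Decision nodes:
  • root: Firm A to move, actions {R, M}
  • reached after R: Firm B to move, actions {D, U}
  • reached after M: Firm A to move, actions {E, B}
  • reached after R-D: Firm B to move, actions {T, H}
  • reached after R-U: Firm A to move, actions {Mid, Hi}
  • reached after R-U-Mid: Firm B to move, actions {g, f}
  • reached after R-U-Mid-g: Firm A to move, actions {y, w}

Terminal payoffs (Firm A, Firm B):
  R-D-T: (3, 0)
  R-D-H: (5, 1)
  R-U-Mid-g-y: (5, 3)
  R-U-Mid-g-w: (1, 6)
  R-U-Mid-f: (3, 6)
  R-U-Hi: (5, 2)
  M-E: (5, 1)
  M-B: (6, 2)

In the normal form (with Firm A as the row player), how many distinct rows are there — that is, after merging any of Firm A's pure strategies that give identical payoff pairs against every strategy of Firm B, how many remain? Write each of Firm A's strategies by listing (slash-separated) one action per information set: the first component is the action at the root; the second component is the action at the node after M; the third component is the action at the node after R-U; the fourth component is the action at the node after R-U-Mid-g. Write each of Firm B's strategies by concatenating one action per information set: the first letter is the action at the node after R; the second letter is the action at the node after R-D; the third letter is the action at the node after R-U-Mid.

Firm A has 16 pure strategies: R/E/Mid/y, R/E/Mid/w, R/E/Hi/y, R/E/Hi/w, R/B/Mid/y, R/B/Mid/w, R/B/Hi/y, R/B/Hi/w, M/E/Mid/y, M/E/Mid/w, M/E/Hi/y, M/E/Hi/w, M/B/Mid/y, M/B/Mid/w, M/B/Hi/y, M/B/Hi/w. Columns: DTg, DTf, DHg, DHf, UTg, UTf, UHg, UHf.
{R/E/Mid/y, R/B/Mid/y} → row (3,0) (3,0) (5,1) (5,1) (5,3) (3,6) (5,3) (3,6)
{R/E/Mid/w, R/B/Mid/w} → row (3,0) (3,0) (5,1) (5,1) (1,6) (3,6) (1,6) (3,6)
{R/E/Hi/y, R/E/Hi/w, R/B/Hi/y, R/B/Hi/w} → row (3,0) (3,0) (5,1) (5,1) (5,2) (5,2) (5,2) (5,2)
{M/E/Mid/y, M/E/Mid/w, M/E/Hi/y, M/E/Hi/w} → row (5,1) (5,1) (5,1) (5,1) (5,1) (5,1) (5,1) (5,1)
{M/B/Mid/y, M/B/Mid/w, M/B/Hi/y, M/B/Hi/w} → row (6,2) (6,2) (6,2) (6,2) (6,2) (6,2) (6,2) (6,2)
That's 5 distinct rows out of 16 strategies.

5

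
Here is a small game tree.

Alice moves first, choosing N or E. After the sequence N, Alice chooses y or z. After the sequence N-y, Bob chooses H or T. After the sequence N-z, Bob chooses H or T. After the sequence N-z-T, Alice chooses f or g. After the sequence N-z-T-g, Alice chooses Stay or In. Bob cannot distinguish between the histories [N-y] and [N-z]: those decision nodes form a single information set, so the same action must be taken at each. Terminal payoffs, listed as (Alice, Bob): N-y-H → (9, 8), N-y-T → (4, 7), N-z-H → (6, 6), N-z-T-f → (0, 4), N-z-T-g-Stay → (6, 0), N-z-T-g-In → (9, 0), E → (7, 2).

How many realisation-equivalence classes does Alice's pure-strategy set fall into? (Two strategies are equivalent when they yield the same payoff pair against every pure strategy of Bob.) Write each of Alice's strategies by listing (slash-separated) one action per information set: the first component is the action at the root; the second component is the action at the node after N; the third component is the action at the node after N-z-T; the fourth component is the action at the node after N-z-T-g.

Alice has 16 pure strategies: N/y/f/Stay, N/y/f/In, N/y/g/Stay, N/y/g/In, N/z/f/Stay, N/z/f/In, N/z/g/Stay, N/z/g/In, E/y/f/Stay, E/y/f/In, E/y/g/Stay, E/y/g/In, E/z/f/Stay, E/z/f/In, E/z/g/Stay, E/z/g/In. Columns: H, T.
{N/y/f/Stay, N/y/f/In, N/y/g/Stay, N/y/g/In} → row (9,8) (4,7)
{N/z/f/Stay, N/z/f/In} → row (6,6) (0,4)
{N/z/g/Stay} → row (6,6) (6,0)
{N/z/g/In} → row (6,6) (9,0)
{E/y/f/Stay, E/y/f/In, E/y/g/Stay, E/y/g/In, E/z/f/Stay, E/z/f/In, E/z/g/Stay, E/z/g/In} → row (7,2) (7,2)
That's 5 distinct rows out of 16 strategies.

5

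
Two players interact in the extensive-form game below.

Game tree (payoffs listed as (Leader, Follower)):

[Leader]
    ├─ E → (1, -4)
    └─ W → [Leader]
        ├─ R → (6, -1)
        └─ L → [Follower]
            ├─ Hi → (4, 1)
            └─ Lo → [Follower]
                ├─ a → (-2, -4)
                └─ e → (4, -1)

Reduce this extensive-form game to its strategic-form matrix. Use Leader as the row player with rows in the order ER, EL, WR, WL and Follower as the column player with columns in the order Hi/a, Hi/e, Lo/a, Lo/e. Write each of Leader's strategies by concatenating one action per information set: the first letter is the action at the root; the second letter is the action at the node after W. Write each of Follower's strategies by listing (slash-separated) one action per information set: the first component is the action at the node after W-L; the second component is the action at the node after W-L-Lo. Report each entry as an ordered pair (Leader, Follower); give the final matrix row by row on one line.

         Hi/a     Hi/e     Lo/a     Lo/e
  ER   (1,-4)   (1,-4)   (1,-4)   (1,-4)
  EL   (1,-4)   (1,-4)   (1,-4)   (1,-4)
  WR   (6,-1)   (6,-1)   (6,-1)   (6,-1)
  WL    (4,1)    (4,1)  (-2,-4)   (4,-1)

ER: (1,-4) (1,-4) (1,-4) (1,-4) | EL: (1,-4) (1,-4) (1,-4) (1,-4) | WR: (6,-1) (6,-1) (6,-1) (6,-1) | WL: (4,1) (4,1) (-2,-4) (4,-1)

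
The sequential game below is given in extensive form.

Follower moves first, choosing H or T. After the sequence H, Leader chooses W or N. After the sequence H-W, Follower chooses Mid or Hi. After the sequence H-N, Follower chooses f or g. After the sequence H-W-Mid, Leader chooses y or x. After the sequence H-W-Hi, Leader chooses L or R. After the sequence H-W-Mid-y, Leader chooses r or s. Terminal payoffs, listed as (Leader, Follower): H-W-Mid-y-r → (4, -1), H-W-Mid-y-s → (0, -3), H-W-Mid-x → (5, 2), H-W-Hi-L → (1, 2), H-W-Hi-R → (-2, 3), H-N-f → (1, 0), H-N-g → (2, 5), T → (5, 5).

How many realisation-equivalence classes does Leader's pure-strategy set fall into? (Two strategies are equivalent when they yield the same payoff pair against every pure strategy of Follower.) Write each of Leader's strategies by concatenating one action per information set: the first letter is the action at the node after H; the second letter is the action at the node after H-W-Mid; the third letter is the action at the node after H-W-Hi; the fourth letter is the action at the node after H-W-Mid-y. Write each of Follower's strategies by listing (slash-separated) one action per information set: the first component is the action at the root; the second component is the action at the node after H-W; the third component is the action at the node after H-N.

7

Leader has 16 pure strategies: WyLr, WyLs, WyRr, WyRs, WxLr, WxLs, WxRr, WxRs, NyLr, NyLs, NyRr, NyRs, NxLr, NxLs, NxRr, NxRs. Columns: H/Mid/f, H/Mid/g, H/Hi/f, H/Hi/g, T/Mid/f, T/Mid/g, T/Hi/f, T/Hi/g.
{WyLr} → row (4,-1) (4,-1) (1,2) (1,2) (5,5) (5,5) (5,5) (5,5)
{WyLs} → row (0,-3) (0,-3) (1,2) (1,2) (5,5) (5,5) (5,5) (5,5)
{WyRr} → row (4,-1) (4,-1) (-2,3) (-2,3) (5,5) (5,5) (5,5) (5,5)
{WyRs} → row (0,-3) (0,-3) (-2,3) (-2,3) (5,5) (5,5) (5,5) (5,5)
{WxLr, WxLs} → row (5,2) (5,2) (1,2) (1,2) (5,5) (5,5) (5,5) (5,5)
{WxRr, WxRs} → row (5,2) (5,2) (-2,3) (-2,3) (5,5) (5,5) (5,5) (5,5)
{NyLr, NyLs, NyRr, NyRs, NxLr, NxLs, NxRr, NxRs} → row (1,0) (2,5) (1,0) (2,5) (5,5) (5,5) (5,5) (5,5)
That's 7 distinct rows out of 16 strategies.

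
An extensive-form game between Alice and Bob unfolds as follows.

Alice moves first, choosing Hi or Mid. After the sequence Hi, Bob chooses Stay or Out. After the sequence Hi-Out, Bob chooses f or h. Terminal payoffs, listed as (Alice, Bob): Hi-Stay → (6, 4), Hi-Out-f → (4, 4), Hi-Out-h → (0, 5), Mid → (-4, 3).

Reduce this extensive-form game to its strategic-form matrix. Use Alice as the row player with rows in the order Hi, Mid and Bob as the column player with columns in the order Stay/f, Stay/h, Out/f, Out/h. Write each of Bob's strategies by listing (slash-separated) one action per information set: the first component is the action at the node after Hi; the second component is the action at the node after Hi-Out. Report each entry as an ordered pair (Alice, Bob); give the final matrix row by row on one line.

       Stay/f   Stay/h    Out/f    Out/h
  Hi    (6,4)    (6,4)    (4,4)    (0,5)
 Mid   (-4,3)   (-4,3)   (-4,3)   (-4,3)

Hi: (6,4) (6,4) (4,4) (0,5) | Mid: (-4,3) (-4,3) (-4,3) (-4,3)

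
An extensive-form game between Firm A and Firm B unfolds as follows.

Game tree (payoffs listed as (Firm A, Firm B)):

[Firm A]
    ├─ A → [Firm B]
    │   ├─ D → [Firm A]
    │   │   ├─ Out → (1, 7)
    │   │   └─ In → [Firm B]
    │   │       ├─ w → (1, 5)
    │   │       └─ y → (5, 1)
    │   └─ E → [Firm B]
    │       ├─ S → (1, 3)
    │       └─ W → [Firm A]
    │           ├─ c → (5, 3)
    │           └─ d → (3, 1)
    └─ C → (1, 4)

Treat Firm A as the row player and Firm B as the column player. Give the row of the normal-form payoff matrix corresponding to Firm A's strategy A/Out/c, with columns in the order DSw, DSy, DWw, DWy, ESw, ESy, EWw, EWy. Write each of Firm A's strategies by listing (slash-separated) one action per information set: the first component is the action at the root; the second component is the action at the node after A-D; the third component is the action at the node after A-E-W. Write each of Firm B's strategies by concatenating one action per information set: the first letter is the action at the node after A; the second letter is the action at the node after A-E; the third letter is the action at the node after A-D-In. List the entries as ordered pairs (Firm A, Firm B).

(1,7) (1,7) (1,7) (1,7) (1,3) (1,3) (5,3) (5,3)

vs DSw: Firm A plays A → Firm B plays D at [A] → Firm A plays Out at [A-D] → (1, 7)
vs DSy: Firm A plays A → Firm B plays D at [A] → Firm A plays Out at [A-D] → (1, 7)
vs DWw: Firm A plays A → Firm B plays D at [A] → Firm A plays Out at [A-D] → (1, 7)
vs DWy: Firm A plays A → Firm B plays D at [A] → Firm A plays Out at [A-D] → (1, 7)
vs ESw: Firm A plays A → Firm B plays E at [A] → Firm B plays S at [A-E] → (1, 3)
vs ESy: Firm A plays A → Firm B plays E at [A] → Firm B plays S at [A-E] → (1, 3)
vs EWw: Firm A plays A → Firm B plays E at [A] → Firm B plays W at [A-E] → Firm A plays c at [A-E-W] → (5, 3)
vs EWy: Firm A plays A → Firm B plays E at [A] → Firm B plays W at [A-E] → Firm A plays c at [A-E-W] → (5, 3)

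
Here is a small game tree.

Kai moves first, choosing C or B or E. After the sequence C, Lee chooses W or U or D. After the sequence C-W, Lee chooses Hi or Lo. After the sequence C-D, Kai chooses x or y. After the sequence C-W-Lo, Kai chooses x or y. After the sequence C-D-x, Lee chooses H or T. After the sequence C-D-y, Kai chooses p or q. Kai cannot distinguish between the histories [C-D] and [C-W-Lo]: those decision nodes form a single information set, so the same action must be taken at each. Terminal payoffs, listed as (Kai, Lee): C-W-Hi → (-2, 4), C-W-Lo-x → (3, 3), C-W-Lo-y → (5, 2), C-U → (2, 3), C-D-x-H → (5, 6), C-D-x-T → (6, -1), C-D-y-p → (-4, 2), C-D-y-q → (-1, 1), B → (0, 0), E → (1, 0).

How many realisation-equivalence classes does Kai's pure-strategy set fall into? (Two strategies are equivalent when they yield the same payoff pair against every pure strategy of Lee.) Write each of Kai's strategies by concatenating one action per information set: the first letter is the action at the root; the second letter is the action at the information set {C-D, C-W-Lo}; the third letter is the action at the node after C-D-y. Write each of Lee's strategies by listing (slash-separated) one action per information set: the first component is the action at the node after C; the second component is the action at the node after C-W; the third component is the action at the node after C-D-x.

Kai has 12 pure strategies: Cxp, Cxq, Cyp, Cyq, Bxp, Bxq, Byp, Byq, Exp, Exq, Eyp, Eyq. Columns: W/Hi/H, W/Hi/T, W/Lo/H, W/Lo/T, U/Hi/H, U/Hi/T, U/Lo/H, U/Lo/T, D/Hi/H, D/Hi/T, D/Lo/H, D/Lo/T.
{Cxp, Cxq} → row (-2,4) (-2,4) (3,3) (3,3) (2,3) (2,3) (2,3) (2,3) (5,6) (6,-1) (5,6) (6,-1)
{Cyp} → row (-2,4) (-2,4) (5,2) (5,2) (2,3) (2,3) (2,3) (2,3) (-4,2) (-4,2) (-4,2) (-4,2)
{Cyq} → row (-2,4) (-2,4) (5,2) (5,2) (2,3) (2,3) (2,3) (2,3) (-1,1) (-1,1) (-1,1) (-1,1)
{Bxp, Bxq, Byp, Byq} → row (0,0) (0,0) (0,0) (0,0) (0,0) (0,0) (0,0) (0,0) (0,0) (0,0) (0,0) (0,0)
{Exp, Exq, Eyp, Eyq} → row (1,0) (1,0) (1,0) (1,0) (1,0) (1,0) (1,0) (1,0) (1,0) (1,0) (1,0) (1,0)
That's 5 distinct rows out of 12 strategies.

5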